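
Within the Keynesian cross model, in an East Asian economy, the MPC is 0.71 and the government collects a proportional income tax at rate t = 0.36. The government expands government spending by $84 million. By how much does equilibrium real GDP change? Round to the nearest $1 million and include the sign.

+$154 million

Spending multiplier = 1/(1 − c(1−t)) = 1/(1 − 0.71×0.64) = 1/0.5456 ≈ 1.833.
ΔY = k × ΔG = (+$84 million) / 0.5456 ≈ +$154 million.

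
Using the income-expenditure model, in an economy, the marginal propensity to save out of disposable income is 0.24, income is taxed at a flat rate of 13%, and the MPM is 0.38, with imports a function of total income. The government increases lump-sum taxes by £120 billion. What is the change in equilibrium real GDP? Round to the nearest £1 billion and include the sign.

MPC = 1 − MPS = 1 − 0.24 = 0.76.
A lump-sum tax change of +£120 billion shifts disposable income by −£120 billion; first-round consumption changes by −c × ΔT = −0.76 × (+£120 billion) = −£91.2 billion.
Expenditure multiplier = 1/(1 − c(1−t) + m) = 1/(1 − 0.76×0.87 + 0.38) = 1/0.7188 ≈ 1.391.
The tax multiplier is −c × k ≈ −1.057, so ΔY = k × (−c·ΔT) = (−£91.2 billion) / 0.7188 ≈ −£127 billion.

−£127 billion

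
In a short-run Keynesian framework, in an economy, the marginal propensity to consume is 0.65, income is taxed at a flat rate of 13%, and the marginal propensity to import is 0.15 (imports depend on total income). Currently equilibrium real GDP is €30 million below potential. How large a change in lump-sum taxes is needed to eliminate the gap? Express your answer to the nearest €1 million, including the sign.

−€27 million

Spending multiplier = 1/(1 − c(1−t) + m) = 1/(1 − 0.65×0.87 + 0.15) = 1/0.5845 ≈ 1.711.
Tax multiplier = −c·k = −0.65/0.5845 ≈ −1.112. Need ΔY = +€30 million, so ΔT = ΔY/(−c·k) = −(+€30 million) × 0.5845 / 0.65 ≈ −€27 million.
The government should cut lump-sum taxes by €27 million.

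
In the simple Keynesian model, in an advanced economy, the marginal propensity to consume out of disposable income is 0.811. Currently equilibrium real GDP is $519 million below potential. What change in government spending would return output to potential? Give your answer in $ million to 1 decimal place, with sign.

+$98.1 million

Spending multiplier = 1/(1 − MPC) = 1/(1 − 0.811) = 1/0.189 ≈ 5.291.
Need ΔY = +$519 million, so ΔG = ΔY/k = (+$519 million) × 0.189 ≈ +$98.1 million.
The government should increase government spending by $98.1 million.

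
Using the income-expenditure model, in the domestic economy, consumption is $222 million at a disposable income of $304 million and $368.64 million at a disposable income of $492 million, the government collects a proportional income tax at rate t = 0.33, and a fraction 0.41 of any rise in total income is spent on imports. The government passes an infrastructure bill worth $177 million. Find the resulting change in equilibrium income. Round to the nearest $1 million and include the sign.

MPC = ΔC/ΔYd = (368.64 − 222)/(492 − 304) = 146.64/188 = 0.78.
Spending multiplier = 1/(1 − c(1−t) + m) = 1/(1 − 0.78×0.67 + 0.41) = 1/0.8874 ≈ 1.127.
ΔY = k × ΔG = (+$177 million) / 0.8874 ≈ +$199 million.

+$199 million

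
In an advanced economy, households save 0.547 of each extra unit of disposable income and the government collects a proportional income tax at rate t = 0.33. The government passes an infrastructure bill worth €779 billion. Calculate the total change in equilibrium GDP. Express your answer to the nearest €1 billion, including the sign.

MPC = 1 − MPS = 1 − 0.547 = 0.453.
Spending multiplier = 1/(1 − c(1−t)) = 1/(1 − 0.453×0.67) = 1/0.69649 ≈ 1.436.
ΔY = k × ΔG = (+€779 billion) / 0.69649 ≈ +€1,118 billion.

+€1,118 billion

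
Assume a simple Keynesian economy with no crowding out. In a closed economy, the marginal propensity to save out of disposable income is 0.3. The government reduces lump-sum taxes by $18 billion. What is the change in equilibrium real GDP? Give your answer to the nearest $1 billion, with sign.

+$42 billion

MPC = 1 − MPS = 1 − 0.3 = 0.7.
A lump-sum tax change of −$18 billion shifts disposable income by +$18 billion; first-round consumption changes by −c × ΔT = −0.7 × (−$18 billion) = +$12.6 billion.
Expenditure multiplier = 1/(1 − MPC) = 1/(1 − 0.7) = 1/0.3 ≈ 3.333.
The tax multiplier is −c × k ≈ −2.333, so ΔY = k × (−c·ΔT) = (+$12.6 billion) / 0.3 = +$42 billion.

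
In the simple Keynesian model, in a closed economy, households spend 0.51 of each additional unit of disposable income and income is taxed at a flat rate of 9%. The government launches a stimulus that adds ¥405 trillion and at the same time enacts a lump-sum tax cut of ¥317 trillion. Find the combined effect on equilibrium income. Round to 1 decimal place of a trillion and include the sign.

Expenditure multiplier = 1/(1 − c(1−t)) = 1/(1 − 0.51×0.91) = 1/0.5359 ≈ 1.866.
ΔG contributes k·ΔG = (+¥405 trillion) / 0.5359 ≈ +¥755.7 trillion.
ΔT of −¥317 trillion changes first-round spending by −c·ΔT = +¥161.67 trillion, contributing k·(−c·ΔT) = (+¥161.67 trillion) / 0.5359 ≈ +¥301.7 trillion.
Net ΔY = k(ΔG − c·ΔT) = (+¥566.67 trillion) / 0.5359 ≈ +¥1,057.4 trillion.

+¥1,057.4 trillion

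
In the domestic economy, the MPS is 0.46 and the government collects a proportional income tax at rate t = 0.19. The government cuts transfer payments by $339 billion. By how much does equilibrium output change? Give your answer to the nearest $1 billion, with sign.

−$325 billion

MPC = 1 − MPS = 1 − 0.46 = 0.54.
The transfer change shifts disposable income by −$339 billion, so first-round consumption changes by c·ΔTR = 0.54 × (−$339 billion) = −$183.06 billion.
Expenditure multiplier = 1/(1 − c(1−t)) = 1/(1 − 0.54×0.81) = 1/0.5626 ≈ 1.777.
The transfer multiplier is c × k ≈ 0.96, so ΔY = k × (c·ΔTR) = (−$183.06 billion) / 0.5626 ≈ −$325 billion.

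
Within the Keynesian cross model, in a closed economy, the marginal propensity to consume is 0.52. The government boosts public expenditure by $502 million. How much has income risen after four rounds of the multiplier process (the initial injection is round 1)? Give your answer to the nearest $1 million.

Round 1 adds ΔG = $502 million; each later round is MPC = 0.52 times the previous.
After 4 rounds: 502 + 261.04 + 135.7408 + 70.585216 = ΔG·(1 − c^4)/(1 − c) = 502 × (1 − 0.07311616)/0.48 ≈ $969 million.

$969 million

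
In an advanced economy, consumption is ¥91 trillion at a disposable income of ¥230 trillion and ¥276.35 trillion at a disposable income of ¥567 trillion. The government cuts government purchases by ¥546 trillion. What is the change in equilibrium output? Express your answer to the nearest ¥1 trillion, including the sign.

MPC = ΔC/ΔYd = (276.35 − 91)/(567 − 230) = 185.35/337 = 0.55.
Expenditure multiplier = 1/(1 − MPC) = 1/(1 − 0.55) = 1/0.45 ≈ 2.222.
ΔY = k × ΔG = (−¥546 trillion) / 0.45 ≈ −¥1,213 trillion.

−¥1,213 trillion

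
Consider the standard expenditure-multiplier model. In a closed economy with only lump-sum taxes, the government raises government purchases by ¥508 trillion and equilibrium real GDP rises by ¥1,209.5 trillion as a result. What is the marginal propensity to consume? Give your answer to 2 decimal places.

Implied spending multiplier k = ΔY/ΔG = 1,209.5/508 ≈ 2.3809.
Since k = 1/(1 − MPC), MPC = 1 − 1/k = 1 − ΔG/ΔY = 1 − 508/1,209.5 ≈ 0.58.

0.58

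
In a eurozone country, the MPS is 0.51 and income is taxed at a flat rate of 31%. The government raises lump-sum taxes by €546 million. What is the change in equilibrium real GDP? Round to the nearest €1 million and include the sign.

MPC = 1 − MPS = 1 − 0.51 = 0.49.
A lump-sum tax change of +€546 million shifts disposable income by −€546 million; first-round consumption changes by −c × ΔT = −0.49 × (+€546 million) = −€267.54 million.
Expenditure multiplier = 1/(1 − c(1−t)) = 1/(1 − 0.49×0.69) = 1/0.6619 ≈ 1.511.
The tax multiplier is −c × k ≈ −0.74, so ΔY = k × (−c·ΔT) = (−€267.54 million) / 0.6619 ≈ −€404 million.

−€404 million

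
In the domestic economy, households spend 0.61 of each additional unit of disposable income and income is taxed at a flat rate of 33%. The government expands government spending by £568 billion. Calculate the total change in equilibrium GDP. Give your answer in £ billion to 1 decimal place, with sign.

Government-spending multiplier = 1/(1 − c(1−t)) = 1/(1 − 0.61×0.67) = 1/0.5913 ≈ 1.691.
ΔY = k × ΔG = (+£568 billion) / 0.5913 ≈ +£960.6 billion.

+£960.6 billion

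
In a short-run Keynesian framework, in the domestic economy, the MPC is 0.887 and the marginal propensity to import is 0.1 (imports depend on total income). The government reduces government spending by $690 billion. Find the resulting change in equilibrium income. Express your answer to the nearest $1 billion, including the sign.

Spending multiplier = 1/(1 − c + m) = 1/(1 − 0.887 + 0.1) = 1/0.213 ≈ 4.695.
ΔY = k × ΔG = (−$690 billion) / 0.213 ≈ −$3,239 billion.

−$3,239 billion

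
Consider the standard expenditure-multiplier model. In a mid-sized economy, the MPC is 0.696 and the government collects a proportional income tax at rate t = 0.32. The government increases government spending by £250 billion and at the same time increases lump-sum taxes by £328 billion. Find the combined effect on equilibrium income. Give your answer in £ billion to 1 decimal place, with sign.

Expenditure multiplier = 1/(1 − c(1−t)) = 1/(1 − 0.696×0.68) = 1/0.52672 ≈ 1.899.
ΔG contributes k·ΔG = (+£250 billion) / 0.52672 ≈ +£474.6 billion.
ΔT of +£328 billion changes first-round spending by −c·ΔT = −£228.288 billion, contributing k·(−c·ΔT) = (−£228.288 billion) / 0.52672 ≈ −£433.4 billion.
Net ΔY = k(ΔG − c·ΔT) = (+£21.712 billion) / 0.52672 ≈ +£41.2 billion.

+£41.2 billion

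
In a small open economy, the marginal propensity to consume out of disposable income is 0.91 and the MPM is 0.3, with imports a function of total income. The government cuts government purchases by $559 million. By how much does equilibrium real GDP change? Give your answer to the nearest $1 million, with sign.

Government-spending multiplier = 1/(1 − c + m) = 1/(1 − 0.91 + 0.3) = 1/0.39 ≈ 2.564.
ΔY = k × ΔG = (−$559 million) / 0.39 ≈ −$1,433 million.

−$1,433 million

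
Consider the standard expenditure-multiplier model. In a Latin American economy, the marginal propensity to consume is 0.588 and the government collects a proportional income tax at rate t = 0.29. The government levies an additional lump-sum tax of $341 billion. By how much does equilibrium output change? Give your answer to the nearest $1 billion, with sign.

−$344 billion

A lump-sum tax change of +$341 billion shifts disposable income by −$341 billion; first-round consumption changes by −c × ΔT = −0.588 × (+$341 billion) = −$200.508 billion.
Expenditure multiplier = 1/(1 − c(1−t)) = 1/(1 − 0.588×0.71) = 1/0.58252 ≈ 1.717.
The tax multiplier is −c × k ≈ −1.009, so ΔY = k × (−c·ΔT) = (−$200.508 billion) / 0.58252 ≈ −$344 billion.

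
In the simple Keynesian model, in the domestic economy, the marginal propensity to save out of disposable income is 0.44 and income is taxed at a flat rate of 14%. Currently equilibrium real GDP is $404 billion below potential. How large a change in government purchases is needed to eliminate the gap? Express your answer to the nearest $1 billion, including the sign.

MPC = 1 − MPS = 1 − 0.44 = 0.56.
Spending multiplier = 1/(1 − c(1−t)) = 1/(1 − 0.56×0.86) = 1/0.5184 ≈ 1.929.
Need ΔY = +$404 billion, so ΔG = ΔY/k = (+$404 billion) × 0.5184 ≈ +$209 billion.
The government should increase government purchases by $209 billion.

+$209 billion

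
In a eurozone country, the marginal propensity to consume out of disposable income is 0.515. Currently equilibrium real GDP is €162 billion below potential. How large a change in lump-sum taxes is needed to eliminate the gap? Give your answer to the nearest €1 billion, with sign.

−€153 billion

Spending multiplier = 1/(1 − MPC) = 1/(1 − 0.515) = 1/0.485 ≈ 2.062.
Tax multiplier = −c·k = −0.515/0.485 ≈ −1.062. Need ΔY = +€162 billion, so ΔT = ΔY/(−c·k) = −(+€162 billion) × 0.485 / 0.515 ≈ −€153 billion.
The government should cut lump-sum taxes by €153 billion.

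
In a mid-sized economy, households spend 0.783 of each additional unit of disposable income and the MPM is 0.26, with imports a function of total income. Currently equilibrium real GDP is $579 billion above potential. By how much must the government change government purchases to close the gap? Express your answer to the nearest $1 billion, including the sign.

Spending multiplier = 1/(1 − c + m) = 1/(1 − 0.783 + 0.26) = 1/0.477 ≈ 2.096.
Need ΔY = −$579 billion, so ΔG = ΔY/k = (−$579 billion) × 0.477 ≈ −$276 billion.
The government should cut government purchases by $276 billion.

−$276 billion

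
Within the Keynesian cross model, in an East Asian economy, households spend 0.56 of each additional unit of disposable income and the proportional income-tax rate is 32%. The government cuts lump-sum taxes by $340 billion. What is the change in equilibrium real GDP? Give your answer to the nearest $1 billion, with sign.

+$307 billion

A lump-sum tax change of −$340 billion shifts disposable income by +$340 billion; first-round consumption changes by −c × ΔT = −0.56 × (−$340 billion) = +$190.4 billion.
Expenditure multiplier = 1/(1 − c(1−t)) = 1/(1 − 0.56×0.68) = 1/0.6192 ≈ 1.615.
The tax multiplier is −c × k ≈ −0.904, so ΔY = k × (−c·ΔT) = (+$190.4 billion) / 0.6192 ≈ +$307 billion.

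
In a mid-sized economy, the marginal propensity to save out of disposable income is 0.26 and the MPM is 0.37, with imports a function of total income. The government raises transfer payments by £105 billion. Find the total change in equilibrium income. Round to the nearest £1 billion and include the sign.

MPC = 1 − MPS = 1 − 0.26 = 0.74.
The transfer change shifts disposable income by +£105 billion, so first-round consumption changes by c·ΔTR = 0.74 × (+£105 billion) = +£77.7 billion.
Expenditure multiplier = 1/(1 − c + m) = 1/(1 − 0.74 + 0.37) = 1/0.63 ≈ 1.587.
The transfer multiplier is c × k ≈ 1.175, so ΔY = k × (c·ΔTR) = (+£77.7 billion) / 0.63 ≈ +£123 billion.

+£123 billion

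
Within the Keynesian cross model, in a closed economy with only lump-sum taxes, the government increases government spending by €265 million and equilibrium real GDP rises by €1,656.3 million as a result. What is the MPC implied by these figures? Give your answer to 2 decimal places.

Implied spending multiplier k = ΔY/ΔG = 1,656.3/265 ≈ 6.2502.
Since k = 1/(1 − MPC), MPC = 1 − 1/k = 1 − ΔG/ΔY = 1 − 265/1,656.3 ≈ 0.84.

0.84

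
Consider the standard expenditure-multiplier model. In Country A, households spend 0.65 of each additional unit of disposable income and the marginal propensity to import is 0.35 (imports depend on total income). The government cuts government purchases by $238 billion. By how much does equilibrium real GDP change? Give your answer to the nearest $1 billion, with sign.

Government-spending multiplier = 1/(1 − c + m) = 1/(1 − 0.65 + 0.35) = 1/0.7 ≈ 1.429.
ΔY = k × ΔG = (−$238 billion) / 0.7 = −$340 billion.

−$340 billion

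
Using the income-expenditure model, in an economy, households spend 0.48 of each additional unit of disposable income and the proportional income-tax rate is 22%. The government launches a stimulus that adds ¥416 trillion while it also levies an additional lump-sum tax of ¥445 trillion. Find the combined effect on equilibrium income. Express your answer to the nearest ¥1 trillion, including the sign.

Expenditure multiplier = 1/(1 − c(1−t)) = 1/(1 − 0.48×0.78) = 1/0.6256 ≈ 1.598.
ΔG contributes k·ΔG = (+¥416 trillion) / 0.6256 ≈ +¥665 trillion.
ΔT of +¥445 trillion changes first-round spending by −c·ΔT = −¥213.6 trillion, contributing k·(−c·ΔT) = (−¥213.6 trillion) / 0.6256 ≈ −¥341.4 trillion.
Net ΔY = k(ΔG − c·ΔT) = (+¥202.4 trillion) / 0.6256 ≈ +¥324 trillion.

+¥324 trillion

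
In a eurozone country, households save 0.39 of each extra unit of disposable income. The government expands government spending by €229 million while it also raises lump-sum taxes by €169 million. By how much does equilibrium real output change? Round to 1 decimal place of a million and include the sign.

+€322.8 million

MPC = 1 − MPS = 1 − 0.39 = 0.61.
Expenditure multiplier = 1/(1 − MPC) = 1/(1 − 0.61) = 1/0.39 ≈ 2.564.
ΔG contributes k·ΔG = (+€229 million) / 0.39 ≈ +€587.2 million.
ΔT of +€169 million changes first-round spending by −c·ΔT = −€103.09 million, contributing k·(−c·ΔT) = (−€103.09 million) / 0.39 ≈ −€264.3 million.
Net ΔY = k(ΔG − c·ΔT) = (+€125.91 million) / 0.39 ≈ +€322.8 million.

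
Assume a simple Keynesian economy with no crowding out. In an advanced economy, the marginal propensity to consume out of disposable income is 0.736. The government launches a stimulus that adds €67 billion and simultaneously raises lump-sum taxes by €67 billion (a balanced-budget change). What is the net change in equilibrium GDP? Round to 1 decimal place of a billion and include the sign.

+€67.0 billion

Expenditure multiplier = 1/(1 − MPC) = 1/(1 − 0.736) = 1/0.264 ≈ 3.788.
ΔG contributes k·ΔG = (+€67 billion) / 0.264 ≈ +€253.8 billion.
ΔT of +€67 billion changes first-round spending by −c·ΔT = −€49.312 billion, contributing k·(−c·ΔT) = (−€49.312 billion) / 0.264 ≈ −€186.8 billion.
With ΔG = ΔT and no other leakages, the balanced-budget multiplier is 1, so ΔY = ΔG = +€67 billion.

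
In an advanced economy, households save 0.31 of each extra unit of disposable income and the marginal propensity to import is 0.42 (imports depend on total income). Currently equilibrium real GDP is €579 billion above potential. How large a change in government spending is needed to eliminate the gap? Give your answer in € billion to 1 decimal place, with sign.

MPC = 1 − MPS = 1 − 0.31 = 0.69.
Spending multiplier = 1/(1 − c + m) = 1/(1 − 0.69 + 0.42) = 1/0.73 ≈ 1.37.
Need ΔY = −€579 billion, so ΔG = ΔY/k = (−€579 billion) × 0.73 ≈ −€422.7 billion.
The government should cut government spending by €422.7 billion.

−€422.7 billion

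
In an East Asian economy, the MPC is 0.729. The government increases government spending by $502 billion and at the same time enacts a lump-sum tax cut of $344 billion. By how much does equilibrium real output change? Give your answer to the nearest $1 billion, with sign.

+$2,778 billion

Expenditure multiplier = 1/(1 − MPC) = 1/(1 − 0.729) = 1/0.271 ≈ 3.69.
ΔG contributes k·ΔG = (+$502 billion) / 0.271 ≈ +$1,852.4 billion.
ΔT of −$344 billion changes first-round spending by −c·ΔT = +$250.776 billion, contributing k·(−c·ΔT) = (+$250.776 billion) / 0.271 ≈ +$925.4 billion.
Net ΔY = k(ΔG − c·ΔT) = (+$752.776 billion) / 0.271 ≈ +$2,778 billion.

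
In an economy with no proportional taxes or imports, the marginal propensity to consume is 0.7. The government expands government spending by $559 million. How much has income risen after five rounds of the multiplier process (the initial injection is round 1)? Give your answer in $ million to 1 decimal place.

Round 1 adds ΔG = $559 million; each later round is MPC = 0.7 times the previous.
After 5 rounds: 559 + 391.3 + 273.91 + 191.737 + 134.2159 = ΔG·(1 − c^5)/(1 − c) = 559 × (1 − 0.16807)/0.3 ≈ $1,550.2 million.

$1,550.2 million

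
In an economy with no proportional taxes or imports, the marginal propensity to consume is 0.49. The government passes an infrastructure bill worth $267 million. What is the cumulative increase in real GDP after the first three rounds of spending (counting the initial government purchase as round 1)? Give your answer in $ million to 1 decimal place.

$461.9 million

Round 1 adds ΔG = $267 million; each later round is MPC = 0.49 times the previous.
After 3 rounds: 267 + 130.83 + 64.1067 = ΔG·(1 − c^3)/(1 − c) = 267 × (1 − 0.117649)/0.51 ≈ $461.9 million.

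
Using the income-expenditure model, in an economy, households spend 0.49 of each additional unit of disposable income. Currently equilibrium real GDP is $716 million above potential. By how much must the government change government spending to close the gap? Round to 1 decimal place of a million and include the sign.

−$365.2 million

Spending multiplier = 1/(1 − MPC) = 1/(1 − 0.49) = 1/0.51 ≈ 1.961.
Need ΔY = −$716 million, so ΔG = ΔY/k = (−$716 million) × 0.51 ≈ −$365.2 million.
The government should cut government spending by $365.2 million.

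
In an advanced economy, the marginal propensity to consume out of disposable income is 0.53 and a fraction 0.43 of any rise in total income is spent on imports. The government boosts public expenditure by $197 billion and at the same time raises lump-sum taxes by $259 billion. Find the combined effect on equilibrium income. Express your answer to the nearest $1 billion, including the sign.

Expenditure multiplier = 1/(1 − c + m) = 1/(1 − 0.53 + 0.43) = 1/0.9 ≈ 1.111.
ΔG contributes k·ΔG = (+$197 billion) / 0.9 ≈ +$218.9 billion.
ΔT of +$259 billion changes first-round spending by −c·ΔT = −$137.27 billion, contributing k·(−c·ΔT) = (−$137.27 billion) / 0.9 ≈ −$152.5 billion.
Net ΔY = k(ΔG − c·ΔT) = (+$59.73 billion) / 0.9 ≈ +$66 billion.

+$66 billion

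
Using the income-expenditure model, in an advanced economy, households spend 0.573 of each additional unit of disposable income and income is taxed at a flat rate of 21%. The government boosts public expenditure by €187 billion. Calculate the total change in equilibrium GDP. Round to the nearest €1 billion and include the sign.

Spending multiplier = 1/(1 − c(1−t)) = 1/(1 − 0.573×0.79) = 1/0.54733 ≈ 1.827.
ΔY = k × ΔG = (+€187 billion) / 0.54733 ≈ +€342 billion.

+€342 billion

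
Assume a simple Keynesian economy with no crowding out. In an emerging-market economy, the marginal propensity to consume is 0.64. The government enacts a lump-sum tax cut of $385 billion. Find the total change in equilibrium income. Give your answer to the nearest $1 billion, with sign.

+$684 billion

A lump-sum tax change of −$385 billion shifts disposable income by +$385 billion; first-round consumption changes by −c × ΔT = −0.64 × (−$385 billion) = +$246.4 billion.
Expenditure multiplier = 1/(1 − MPC) = 1/(1 − 0.64) = 1/0.36 ≈ 2.778.
The tax multiplier is −c × k ≈ −1.778, so ΔY = k × (−c·ΔT) = (+$246.4 billion) / 0.36 ≈ +$684 billion.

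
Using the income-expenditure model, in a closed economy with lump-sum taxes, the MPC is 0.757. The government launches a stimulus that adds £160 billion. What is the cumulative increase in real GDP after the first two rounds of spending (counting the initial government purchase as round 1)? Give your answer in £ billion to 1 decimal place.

Round 1 adds ΔG = £160 billion; each later round is MPC = 0.757 times the previous.
After 2 rounds: 160 + 121.12 = ΔG·(1 − c^2)/(1 − c) = 160 × (1 − 0.573049)/0.243 ≈ £281.1 billion.

£281.1 billion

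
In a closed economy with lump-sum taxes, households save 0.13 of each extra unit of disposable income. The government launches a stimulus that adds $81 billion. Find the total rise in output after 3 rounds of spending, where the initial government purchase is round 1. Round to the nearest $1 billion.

MPC = 1 − MPS = 1 − 0.13 = 0.87.
Round 1 adds ΔG = $81 billion; each later round is MPC = 0.87 times the previous.
After 3 rounds: 81 + 70.47 + 61.3089 = ΔG·(1 − c^3)/(1 − c) = 81 × (1 − 0.658503)/0.13 ≈ $213 billion.

$213 billion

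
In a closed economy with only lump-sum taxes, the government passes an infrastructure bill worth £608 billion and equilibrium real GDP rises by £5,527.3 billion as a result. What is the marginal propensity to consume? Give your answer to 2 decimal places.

0.89

Implied spending multiplier k = ΔY/ΔG = 5,527.3/608 ≈ 9.091.
Since k = 1/(1 − MPC), MPC = 1 − 1/k = 1 − ΔG/ΔY = 1 − 608/5,527.3 ≈ 0.89.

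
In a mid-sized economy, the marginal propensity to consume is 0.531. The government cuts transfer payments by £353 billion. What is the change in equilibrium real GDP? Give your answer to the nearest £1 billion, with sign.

The transfer change shifts disposable income by −£353 billion, so first-round consumption changes by c·ΔTR = 0.531 × (−£353 billion) = −£187.443 billion.
Expenditure multiplier = 1/(1 − MPC) = 1/(1 − 0.531) = 1/0.469 ≈ 2.132.
The transfer multiplier is c × k ≈ 1.132, so ΔY = k × (c·ΔTR) = (−£187.443 billion) / 0.469 ≈ −£400 billion.

−£400 billion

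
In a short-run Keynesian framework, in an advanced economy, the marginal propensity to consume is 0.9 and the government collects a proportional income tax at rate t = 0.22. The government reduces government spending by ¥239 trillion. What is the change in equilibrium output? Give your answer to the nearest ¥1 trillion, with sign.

−¥802 trillion

Government-spending multiplier = 1/(1 − c(1−t)) = 1/(1 − 0.9×0.78) = 1/0.298 ≈ 3.356.
ΔY = k × ΔG = (−¥239 trillion) / 0.298 ≈ −¥802 trillion.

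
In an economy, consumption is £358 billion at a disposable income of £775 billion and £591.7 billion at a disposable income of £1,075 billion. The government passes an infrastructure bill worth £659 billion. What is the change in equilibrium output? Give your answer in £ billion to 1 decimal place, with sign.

+£2,981.9 billion

MPC = ΔC/ΔYd = (591.7 − 358)/(1,075 − 775) = 233.7/300 = 0.779.
Expenditure multiplier = 1/(1 − MPC) = 1/(1 − 0.779) = 1/0.221 ≈ 4.525.
ΔY = k × ΔG = (+£659 billion) / 0.221 ≈ +£2,981.9 billion.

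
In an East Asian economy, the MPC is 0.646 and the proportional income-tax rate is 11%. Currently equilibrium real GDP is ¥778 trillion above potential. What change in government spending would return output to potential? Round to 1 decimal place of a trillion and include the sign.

Spending multiplier = 1/(1 − c(1−t)) = 1/(1 − 0.646×0.89) = 1/0.42506 ≈ 2.353.
Need ΔY = −¥778 trillion, so ΔG = ΔY/k = (−¥778 trillion) × 0.42506 ≈ −¥330.7 trillion.
The government should cut government spending by ¥330.7 trillion.

−¥330.7 trillion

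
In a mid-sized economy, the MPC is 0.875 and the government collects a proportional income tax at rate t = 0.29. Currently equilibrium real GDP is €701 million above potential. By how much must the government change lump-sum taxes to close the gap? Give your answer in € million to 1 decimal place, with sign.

+€303.4 million

Spending multiplier = 1/(1 − c(1−t)) = 1/(1 − 0.875×0.71) = 1/0.37875 ≈ 2.64.
Tax multiplier = −c·k = −0.875/0.37875 ≈ −2.31. Need ΔY = −€701 million, so ΔT = ΔY/(−c·k) = −(−€701 million) × 0.37875 / 0.875 ≈ +€303.4 million.
The government should raise lump-sum taxes by €303.4 million.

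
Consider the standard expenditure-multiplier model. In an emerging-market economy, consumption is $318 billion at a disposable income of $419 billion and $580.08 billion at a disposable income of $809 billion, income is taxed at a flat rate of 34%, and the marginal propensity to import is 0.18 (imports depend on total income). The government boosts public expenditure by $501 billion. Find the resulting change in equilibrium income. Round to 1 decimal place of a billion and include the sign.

+$680.3 billion

MPC = ΔC/ΔYd = (580.08 − 318)/(809 − 419) = 262.08/390 = 0.672.
Expenditure multiplier = 1/(1 − c(1−t) + m) = 1/(1 − 0.672×0.66 + 0.18) = 1/0.73648 ≈ 1.358.
ΔY = k × ΔG = (+$501 billion) / 0.73648 ≈ +$680.3 billion.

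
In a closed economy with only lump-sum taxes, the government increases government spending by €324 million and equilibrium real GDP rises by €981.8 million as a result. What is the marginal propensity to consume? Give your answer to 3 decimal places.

Implied spending multiplier k = ΔY/ΔG = 981.8/324 ≈ 3.0302.
Since k = 1/(1 − MPC), MPC = 1 − 1/k = 1 − ΔG/ΔY = 1 − 324/981.8 ≈ 0.670.

0.670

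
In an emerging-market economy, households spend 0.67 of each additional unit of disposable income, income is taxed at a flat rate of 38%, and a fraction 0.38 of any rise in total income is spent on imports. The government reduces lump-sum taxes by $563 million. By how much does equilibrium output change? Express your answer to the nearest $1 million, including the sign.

A lump-sum tax change of −$563 million shifts disposable income by +$563 million; first-round consumption changes by −c × ΔT = −0.67 × (−$563 million) = +$377.21 million.
Expenditure multiplier = 1/(1 − c(1−t) + m) = 1/(1 − 0.67×0.62 + 0.38) = 1/0.9646 ≈ 1.037.
The tax multiplier is −c × k ≈ −0.695, so ΔY = k × (−c·ΔT) = (+$377.21 million) / 0.9646 ≈ +$391 million.

+$391 million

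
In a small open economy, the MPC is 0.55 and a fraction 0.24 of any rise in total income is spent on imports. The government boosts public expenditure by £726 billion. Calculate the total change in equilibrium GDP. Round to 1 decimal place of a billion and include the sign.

Government-spending multiplier = 1/(1 − c + m) = 1/(1 − 0.55 + 0.24) = 1/0.69 ≈ 1.449.
ΔY = k × ΔG = (+£726 billion) / 0.69 ≈ +£1,052.2 billion.

+£1,052.2 billion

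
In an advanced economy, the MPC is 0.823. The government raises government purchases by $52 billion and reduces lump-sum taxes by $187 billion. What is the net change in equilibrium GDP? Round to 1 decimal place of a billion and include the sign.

Expenditure multiplier = 1/(1 − MPC) = 1/(1 − 0.823) = 1/0.177 ≈ 5.65.
ΔG contributes k·ΔG = (+$52 billion) / 0.177 ≈ +$293.8 billion.
ΔT of −$187 billion changes first-round spending by −c·ΔT = +$153.901 billion, contributing k·(−c·ΔT) = (+$153.901 billion) / 0.177 ≈ +$869.5 billion.
Net ΔY = k(ΔG − c·ΔT) = (+$205.901 billion) / 0.177 ≈ +$1,163.3 billion.

+$1,163.3 billion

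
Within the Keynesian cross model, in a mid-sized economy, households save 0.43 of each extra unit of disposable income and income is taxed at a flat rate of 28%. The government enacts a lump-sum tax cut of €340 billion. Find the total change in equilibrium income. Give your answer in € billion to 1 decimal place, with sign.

+€328.7 billion

MPC = 1 − MPS = 1 − 0.43 = 0.57.
A lump-sum tax change of −€340 billion shifts disposable income by +€340 billion; first-round consumption changes by −c × ΔT = −0.57 × (−€340 billion) = +€193.8 billion.
Expenditure multiplier = 1/(1 − c(1−t)) = 1/(1 − 0.57×0.72) = 1/0.5896 ≈ 1.696.
The tax multiplier is −c × k ≈ −0.967, so ΔY = k × (−c·ΔT) = (+€193.8 billion) / 0.5896 ≈ +€328.7 billion.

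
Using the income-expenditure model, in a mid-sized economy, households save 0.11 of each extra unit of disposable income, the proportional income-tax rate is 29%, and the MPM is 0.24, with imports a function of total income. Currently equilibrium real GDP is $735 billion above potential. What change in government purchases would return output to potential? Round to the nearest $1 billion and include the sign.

MPC = 1 − MPS = 1 − 0.11 = 0.89.
Spending multiplier = 1/(1 − c(1−t) + m) = 1/(1 − 0.89×0.71 + 0.24) = 1/0.6081 ≈ 1.644.
Need ΔY = −$735 billion, so ΔG = ΔY/k = (−$735 billion) × 0.6081 ≈ −$447 billion.
The government should cut government purchases by $447 billion.

−$447 billion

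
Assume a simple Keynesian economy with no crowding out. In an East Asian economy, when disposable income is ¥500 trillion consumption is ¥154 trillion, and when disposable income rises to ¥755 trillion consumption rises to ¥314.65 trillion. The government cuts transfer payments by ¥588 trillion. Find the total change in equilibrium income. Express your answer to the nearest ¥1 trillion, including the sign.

−¥1,001 trillion

MPC = ΔC/ΔYd = (314.65 − 154)/(755 − 500) = 160.65/255 = 0.63.
The transfer change shifts disposable income by −¥588 trillion, so first-round consumption changes by c·ΔTR = 0.63 × (−¥588 trillion) = −¥370.44 trillion.
Expenditure multiplier = 1/(1 − MPC) = 1/(1 − 0.63) = 1/0.37 ≈ 2.703.
The transfer multiplier is c × k ≈ 1.703, so ΔY = k × (c·ΔTR) = (−¥370.44 trillion) / 0.37 ≈ −¥1,001 trillion.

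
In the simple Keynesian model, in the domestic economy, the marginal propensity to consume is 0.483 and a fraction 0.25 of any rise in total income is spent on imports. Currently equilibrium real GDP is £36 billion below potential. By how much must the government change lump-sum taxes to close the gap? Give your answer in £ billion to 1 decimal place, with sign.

−£57.2 billion

Spending multiplier = 1/(1 − c + m) = 1/(1 − 0.483 + 0.25) = 1/0.767 ≈ 1.304.
Tax multiplier = −c·k = −0.483/0.767 ≈ −0.63. Need ΔY = +£36 billion, so ΔT = ΔY/(−c·k) = −(+£36 billion) × 0.767 / 0.483 ≈ −£57.2 billion.
The government should cut lump-sum taxes by £57.2 billion.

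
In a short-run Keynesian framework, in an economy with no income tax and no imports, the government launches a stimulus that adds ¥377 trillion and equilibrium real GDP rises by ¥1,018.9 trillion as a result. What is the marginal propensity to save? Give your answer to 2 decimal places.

Implied spending multiplier k = ΔY/ΔG = 1,018.9/377 ≈ 2.7027.
Since k = 1/(1 − MPC), MPC = 1 − 1/k = 1 − ΔG/ΔY = 1 − 377/1,018.9 ≈ 0.63.
MPS = 1 − MPC = 0.37.

0.37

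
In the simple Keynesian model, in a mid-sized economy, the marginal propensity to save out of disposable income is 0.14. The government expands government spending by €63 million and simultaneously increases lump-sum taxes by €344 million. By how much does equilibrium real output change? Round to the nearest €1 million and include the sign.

−€1,663 million

MPC = 1 − MPS = 1 − 0.14 = 0.86.
Expenditure multiplier = 1/(1 − MPC) = 1/(1 − 0.86) = 1/0.14 ≈ 7.143.
ΔG contributes k·ΔG = (+€63 million) / 0.14 = +€450 million.
ΔT of +€344 million changes first-round spending by −c·ΔT = −€295.84 million, contributing k·(−c·ΔT) = (−€295.84 million) / 0.14 ≈ −€2,113.1 million.
Net ΔY = k(ΔG − c·ΔT) = (−€232.84 million) / 0.14 ≈ −€1,663 million.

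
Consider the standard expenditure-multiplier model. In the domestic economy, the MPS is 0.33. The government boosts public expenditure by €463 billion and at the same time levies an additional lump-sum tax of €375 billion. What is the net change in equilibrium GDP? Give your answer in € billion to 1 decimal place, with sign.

MPC = 1 − MPS = 1 − 0.33 = 0.67.
Expenditure multiplier = 1/(1 − MPC) = 1/(1 − 0.67) = 1/0.33 ≈ 3.03.
ΔG contributes k·ΔG = (+€463 billion) / 0.33 ≈ +€1,403 billion.
ΔT of +€375 billion changes first-round spending by −c·ΔT = −€251.25 billion, contributing k·(−c·ΔT) = (−€251.25 billion) / 0.33 ≈ −€761.4 billion.
Net ΔY = k(ΔG − c·ΔT) = (+€211.75 billion) / 0.33 ≈ +€641.7 billion.

+€641.7 billion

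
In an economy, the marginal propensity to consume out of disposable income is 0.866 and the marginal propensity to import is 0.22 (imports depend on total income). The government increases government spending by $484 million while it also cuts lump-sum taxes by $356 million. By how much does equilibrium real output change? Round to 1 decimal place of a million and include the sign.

Expenditure multiplier = 1/(1 − c + m) = 1/(1 − 0.866 + 0.22) = 1/0.354 ≈ 2.825.
ΔG contributes k·ΔG = (+$484 million) / 0.354 ≈ +$1,367.2 million.
ΔT of −$356 million changes first-round spending by −c·ΔT = +$308.296 million, contributing k·(−c·ΔT) = (+$308.296 million) / 0.354 ≈ +$870.9 million.
Net ΔY = k(ΔG − c·ΔT) = (+$792.296 million) / 0.354 ≈ +$2,238.1 million.

+$2,238.1 million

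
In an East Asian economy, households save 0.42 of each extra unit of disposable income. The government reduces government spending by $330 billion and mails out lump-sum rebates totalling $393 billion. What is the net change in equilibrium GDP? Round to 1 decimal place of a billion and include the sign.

−$243.0 billion

MPC = 1 − MPS = 1 − 0.42 = 0.58.
Expenditure multiplier = 1/(1 − MPC) = 1/(1 − 0.58) = 1/0.42 ≈ 2.381.
ΔG contributes k·ΔG = (−$330 billion) / 0.42 ≈ −$785.7 billion.
ΔT of −$393 billion changes first-round spending by −c·ΔT = +$227.94 billion, contributing k·(−c·ΔT) = (+$227.94 billion) / 0.42 ≈ +$542.7 billion.
Net ΔY = k(ΔG − c·ΔT) = (−$102.06 billion) / 0.42 = −$243 billion.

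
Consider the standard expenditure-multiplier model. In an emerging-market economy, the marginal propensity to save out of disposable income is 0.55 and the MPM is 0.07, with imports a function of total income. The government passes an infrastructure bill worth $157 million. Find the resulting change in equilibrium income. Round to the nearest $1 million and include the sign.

MPC = 1 − MPS = 1 − 0.55 = 0.45.
Expenditure multiplier = 1/(1 − c + m) = 1/(1 − 0.45 + 0.07) = 1/0.62 ≈ 1.613.
ΔY = k × ΔG = (+$157 million) / 0.62 ≈ +$253 million.

+$253 million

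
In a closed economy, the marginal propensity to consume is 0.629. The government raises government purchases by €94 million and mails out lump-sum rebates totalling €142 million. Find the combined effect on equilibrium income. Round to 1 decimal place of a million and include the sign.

Expenditure multiplier = 1/(1 − MPC) = 1/(1 − 0.629) = 1/0.371 ≈ 2.695.
ΔG contributes k·ΔG = (+€94 million) / 0.371 ≈ +€253.4 million.
ΔT of −€142 million changes first-round spending by −c·ΔT = +€89.318 million, contributing k·(−c·ΔT) = (+€89.318 million) / 0.371 ≈ +€240.7 million.
Net ΔY = k(ΔG − c·ΔT) = (+€183.318 million) / 0.371 ≈ +€494.1 million.

+€494.1 million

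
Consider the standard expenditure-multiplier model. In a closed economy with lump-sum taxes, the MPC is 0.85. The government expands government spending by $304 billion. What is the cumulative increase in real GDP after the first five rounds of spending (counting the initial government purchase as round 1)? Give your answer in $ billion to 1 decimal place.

Round 1 adds ΔG = $304 billion; each later round is MPC = 0.85 times the previous.
After 5 rounds: 304 + 258.4 + 219.64 + 186.694 + 158.6899 = ΔG·(1 − c^5)/(1 − c) = 304 × (1 − 0.4437053125)/0.15 ≈ $1,127.4 billion.

$1,127.4 billion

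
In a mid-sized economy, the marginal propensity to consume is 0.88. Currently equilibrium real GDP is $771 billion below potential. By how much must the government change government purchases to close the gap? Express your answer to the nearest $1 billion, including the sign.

Spending multiplier = 1/(1 − MPC) = 1/(1 − 0.88) = 1/0.12 ≈ 8.333.
Need ΔY = +$771 billion, so ΔG = ΔY/k = (+$771 billion) × 0.12 ≈ +$93 billion.
The government should increase government purchases by $93 billion.

+$93 billion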